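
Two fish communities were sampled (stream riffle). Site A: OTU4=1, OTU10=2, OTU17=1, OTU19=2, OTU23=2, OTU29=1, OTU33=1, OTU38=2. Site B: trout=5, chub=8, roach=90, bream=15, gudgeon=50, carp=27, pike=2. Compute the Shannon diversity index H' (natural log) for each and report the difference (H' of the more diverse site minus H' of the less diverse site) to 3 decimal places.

Site A: N=12, proportions 0.0833333, 0.1666667, 0.0833333, 0.1666667, 0.1666667, 0.0833333, 0.0833333, 0.1666667, giving H' = 2.0228085 (working shown to 7 dp, full precision carried).
Site B: N=197, proportions 0.0253807, 0.0406091, 0.4568528, 0.0761421, 0.2538071, 0.1370558, 0.0101523, giving H' = 1.4443134.
Difference = |2.0228085 − 1.4443134| = 0.5784951, i.e. 0.578 to 3 decimal places.

0.578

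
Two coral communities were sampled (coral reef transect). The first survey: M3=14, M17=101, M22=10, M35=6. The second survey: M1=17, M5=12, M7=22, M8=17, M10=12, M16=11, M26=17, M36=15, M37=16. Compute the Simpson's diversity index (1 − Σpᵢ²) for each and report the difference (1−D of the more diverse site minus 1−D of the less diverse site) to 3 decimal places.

0.498

The first survey: N=131, proportions 0.10687, 0.77099, 0.07634, 0.0458, giving 1−D = 0.38622 (working shown to 5 dp, full precision carried).
The second survey: N=139, proportions 0.1223, 0.08633, 0.15827, 0.1223, 0.08633, 0.07914, 0.1223, 0.10791, 0.11511, giving 1−D = 0.88401.
Difference = |0.38622 − 0.88401| = 0.49779, i.e. 0.498 to 3 decimal places.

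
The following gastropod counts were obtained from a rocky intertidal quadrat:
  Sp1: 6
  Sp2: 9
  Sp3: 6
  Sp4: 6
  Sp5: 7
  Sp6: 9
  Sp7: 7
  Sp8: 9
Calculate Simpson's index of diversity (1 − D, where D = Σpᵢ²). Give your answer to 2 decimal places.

0.87

Total N = 6+9+6+6+7+9+7+9 = 59, so the proportions are 0.1017, 0.1525, 0.1017, 0.1017, 0.1186, 0.1525, 0.1186, 0.1525 (working shown to 4 dp, full precision carried).
D = 0.1017² + 0.1525² + 0.1017² + 0.1017² + 0.1186² + 0.1525² + 0.1186² + 0.1525² = 0.0103 + 0.0233 + 0.0103 + 0.0103 + 0.0141 + 0.0233 + 0.0141 + 0.0233 = 0.1290.
So 1 − D = 0.8710, i.e. 0.87 to 2 decimal places.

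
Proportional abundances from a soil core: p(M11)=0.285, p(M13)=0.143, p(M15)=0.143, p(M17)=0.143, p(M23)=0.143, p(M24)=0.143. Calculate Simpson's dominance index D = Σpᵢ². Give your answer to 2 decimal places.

D = 0.285² + 0.143² + 0.143² + 0.143² + 0.143² + 0.143² = 0.0812 + 0.0204 + 0.0204 + 0.0204 + 0.0204 + 0.0204 = 0.1835 (working shown to 4 dp, full precision carried).
To 2 decimal places, D = 0.18.

0.18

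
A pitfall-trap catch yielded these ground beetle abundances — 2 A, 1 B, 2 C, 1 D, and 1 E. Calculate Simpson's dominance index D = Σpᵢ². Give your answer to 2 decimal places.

0.22

Total N = 2+1+2+1+1 = 7, so the proportions are 0.2857, 0.1429, 0.2857, 0.1429, 0.1429 (working shown to 4 dp, full precision carried).
D = 0.2857² + 0.1429² + 0.2857² + 0.1429² + 0.1429² = 0.0816 + 0.0204 + 0.0816 + 0.0204 + 0.0204 = 0.2245.
To 2 decimal places, D = 0.22.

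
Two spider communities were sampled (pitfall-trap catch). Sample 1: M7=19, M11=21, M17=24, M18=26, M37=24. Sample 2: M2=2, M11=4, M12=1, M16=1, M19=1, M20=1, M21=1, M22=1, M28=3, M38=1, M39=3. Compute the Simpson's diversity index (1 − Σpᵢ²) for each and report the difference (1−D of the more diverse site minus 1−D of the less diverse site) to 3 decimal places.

0.078

Sample 1: N=114, proportions 0.16667, 0.18421, 0.21053, 0.22807, 0.21053, giving 1−D = 0.79763 (working shown to 5 dp, full precision carried).
Sample 2: N=19, proportions 0.10526, 0.21053, 0.05263, 0.05263, 0.05263, 0.05263, 0.05263, 0.05263, 0.15789, 0.05263, 0.15789, giving 1−D = 0.87535.
Difference = |0.79763 − 0.87535| = 0.07772, i.e. 0.078 to 3 decimal places.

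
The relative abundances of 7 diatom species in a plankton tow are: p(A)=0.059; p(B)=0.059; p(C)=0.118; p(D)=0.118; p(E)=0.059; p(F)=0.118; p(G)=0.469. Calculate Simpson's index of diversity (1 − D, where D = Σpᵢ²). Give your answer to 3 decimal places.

0.728

D = 0.059² + 0.059² + 0.118² + 0.118² + 0.059² + 0.118² + 0.469² = 0.00348 + 0.00348 + 0.01392 + 0.01392 + 0.00348 + 0.01392 + 0.21996 = 0.27218 (working shown to 5 dp, full precision carried).
So 1 − D = 0.72782, i.e. 0.728 to 3 decimal places.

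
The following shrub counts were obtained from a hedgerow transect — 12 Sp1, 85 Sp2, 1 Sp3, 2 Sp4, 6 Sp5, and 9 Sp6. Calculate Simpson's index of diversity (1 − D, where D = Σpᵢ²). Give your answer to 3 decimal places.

Total N = 12+85+1+2+6+9 = 115, so the proportions are 0.10435, 0.73913, 0.0087, 0.01739, 0.05217, 0.07826 (working shown to 5 dp, full precision carried).
D = 0.10435² + 0.73913² + 0.0087² + 0.01739² + 0.05217² + 0.07826² = 0.01089 + 0.54631 + 0.00008 + 0.00030 + 0.00272 + 0.00612 = 0.56643.
So 1 − D = 0.43357, i.e. 0.434 to 3 decimal places.

0.434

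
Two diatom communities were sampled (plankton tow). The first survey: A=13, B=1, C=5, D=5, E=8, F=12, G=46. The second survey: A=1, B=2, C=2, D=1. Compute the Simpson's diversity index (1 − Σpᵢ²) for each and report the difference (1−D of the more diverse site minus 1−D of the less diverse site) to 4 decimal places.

The first survey: N=90, proportions 0.144444, 0.011111, 0.055556, 0.055556, 0.088889, 0.133333, 0.511111, giving 1−D = 0.685926 (working shown to 6 dp, full precision carried).
The second survey: N=6, proportions 0.166667, 0.333333, 0.333333, 0.166667, giving 1−D = 0.722222.
Difference = |0.685926 − 0.722222| = 0.036296, i.e. 0.0363 to 4 decimal places.

0.0363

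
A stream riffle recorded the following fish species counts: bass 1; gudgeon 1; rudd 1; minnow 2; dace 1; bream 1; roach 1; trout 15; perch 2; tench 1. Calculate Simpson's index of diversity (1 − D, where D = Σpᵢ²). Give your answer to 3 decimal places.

0.645

Total N = 1+1+1+2+1+1+1+15+2+1 = 26, so the proportions are 0.03846, 0.03846, 0.03846, 0.07692, 0.03846, 0.03846, 0.03846, 0.57692, 0.07692, 0.03846 (working shown to 5 dp, full precision carried).
D = 0.03846² + 0.03846² + 0.03846² + 0.07692² + 0.03846² + 0.03846² + 0.03846² + 0.57692² + 0.07692² + 0.03846² = 0.00148 + 0.00148 + 0.00148 + 0.00592 + 0.00148 + 0.00148 + 0.00148 + 0.33284 + 0.00592 + 0.00148 = 0.35503.
So 1 − D = 0.64497, i.e. 0.645 to 3 decimal places.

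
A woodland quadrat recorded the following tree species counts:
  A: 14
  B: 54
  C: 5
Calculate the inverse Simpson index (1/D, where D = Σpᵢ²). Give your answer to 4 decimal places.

Total N = 14+54+5 = 73, so the proportions are 0.1917808, 0.739726, 0.0684932 (working shown to 7 dp, full precision carried).
D = 0.1917808² + 0.739726² + 0.0684932² = 0.0367799 + 0.5471946 + 0.0046913 = 0.5886658.
So 1/D = 1.698757, i.e. 1.6988 to 4 decimal places.

1.6988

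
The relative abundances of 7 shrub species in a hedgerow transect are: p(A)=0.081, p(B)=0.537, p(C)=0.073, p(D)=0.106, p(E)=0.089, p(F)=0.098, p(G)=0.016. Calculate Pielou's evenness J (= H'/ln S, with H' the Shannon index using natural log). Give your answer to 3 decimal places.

H' = −Σ pᵢ ln pᵢ = −((-0.20358) + (-0.33388) + (-0.19106) + (-0.23790) + (-0.21530) + (-0.22763) + (-0.06616)) = 1.47552 (working shown to 5 dp, full precision carried).
With S = 7 species, ln S = 1.94591, so J = 1.47552/1.94591 = 0.75827, i.e. 0.758 to 3 decimal places.

0.758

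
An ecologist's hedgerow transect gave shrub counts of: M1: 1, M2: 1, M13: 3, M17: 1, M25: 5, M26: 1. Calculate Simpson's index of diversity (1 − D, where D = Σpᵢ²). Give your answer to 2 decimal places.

Total N = 1+1+3+1+5+1 = 12, so the proportions are 0.0833, 0.0833, 0.25, 0.0833, 0.4167, 0.0833 (working shown to 4 dp, full precision carried).
D = 0.0833² + 0.0833² + 0.25² + 0.0833² + 0.4167² + 0.0833² = 0.0069 + 0.0069 + 0.0625 + 0.0069 + 0.1736 + 0.0069 = 0.2639.
So 1 − D = 0.7361, i.e. 0.74 to 2 decimal places.

0.74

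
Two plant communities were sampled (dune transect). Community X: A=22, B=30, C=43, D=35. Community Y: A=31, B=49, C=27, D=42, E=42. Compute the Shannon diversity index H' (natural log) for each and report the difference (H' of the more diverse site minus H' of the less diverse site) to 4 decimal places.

Community X: N=130, proportions 0.169231, 0.230769, 0.330769, 0.269231, giving H' = 1.358245 (working shown to 6 dp, full precision carried).
Community Y: N=191, proportions 0.162304, 0.256545, 0.141361, 0.219895, 0.219895, giving H' = 1.586804.
Difference = |1.358245 − 1.586804| = 0.228559, i.e. 0.2286 to 4 decimal places.

0.2286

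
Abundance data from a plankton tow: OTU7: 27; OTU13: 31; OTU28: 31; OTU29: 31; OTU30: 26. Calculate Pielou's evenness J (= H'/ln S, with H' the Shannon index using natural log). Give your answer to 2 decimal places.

1.00

Total N = 27+31+31+31+26 = 146, so the proportions are 0.1849, 0.2123, 0.2123, 0.2123, 0.1781 (working shown to 4 dp, full precision carried).
H' = −Σ pᵢ ln pᵢ = −((-0.3121) + (-0.3290) + (-0.3290) + (-0.3290) + (-0.3073)) = 1.6065.
With S = 5 species, ln S = 1.6094, so J = 1.6065/1.6094 = 0.9982, i.e. 1.00 to 2 decimal places.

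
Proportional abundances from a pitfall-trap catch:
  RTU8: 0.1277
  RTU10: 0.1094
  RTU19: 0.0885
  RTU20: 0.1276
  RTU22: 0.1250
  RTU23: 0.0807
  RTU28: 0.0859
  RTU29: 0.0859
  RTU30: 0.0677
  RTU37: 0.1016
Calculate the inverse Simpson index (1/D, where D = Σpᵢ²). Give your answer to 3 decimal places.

D = 0.1277² + 0.1094² + 0.0885² + 0.1276² + 0.125² + 0.0807² + 0.0859² + 0.0859² + 0.0677² + 0.1016² = 0.0163073 + 0.0119684 + 0.0078322 + 0.0162818 + 0.0156250 + 0.0065125 + 0.0073788 + 0.0073788 + 0.0045833 + 0.0103226 = 0.1041906 (working shown to 7 dp, full precision carried).
So 1/D = 9.59779, i.e. 9.598 to 3 decimal places.

9.598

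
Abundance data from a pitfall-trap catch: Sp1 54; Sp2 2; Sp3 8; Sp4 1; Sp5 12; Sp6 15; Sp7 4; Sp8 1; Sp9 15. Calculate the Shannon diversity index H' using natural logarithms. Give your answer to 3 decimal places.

1.593

Total N = 54+2+8+1+12+15+4+1+15 = 112, so the proportions are 0.48214, 0.01786, 0.07143, 0.00893, 0.10714, 0.13393, 0.03571, 0.00893, 0.13393 (working shown to 5 dp, full precision carried).
Each pᵢ ln pᵢ term: 0.48214×(-0.72951)=-0.35173, 0.01786×(-4.02535)=-0.07188, 0.07143×(-2.63906)=-0.18850, 0.00893×(-4.71850)=-0.04213, 0.10714×(-2.23359)=-0.23931, 0.13393×(-2.01045)=-0.26926, 0.03571×(-3.33220)=-0.11901, 0.00893×(-4.71850)=-0.04213, 0.13393×(-2.01045)=-0.26926.
Sum = -1.59321, so H' = 1.593.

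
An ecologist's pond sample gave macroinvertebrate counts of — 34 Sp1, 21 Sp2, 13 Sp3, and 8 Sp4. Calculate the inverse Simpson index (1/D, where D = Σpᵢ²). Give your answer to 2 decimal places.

3.16

Total N = 34+21+13+8 = 76, so the proportions are 0.44737, 0.27632, 0.17105, 0.10526 (working shown to 5 dp, full precision carried).
D = 0.44737² + 0.27632² + 0.17105² + 0.10526² = 0.20014 + 0.07635 + 0.02926 + 0.01108 = 0.31683.
So 1/D = 3.1563, i.e. 3.16 to 2 decimal places.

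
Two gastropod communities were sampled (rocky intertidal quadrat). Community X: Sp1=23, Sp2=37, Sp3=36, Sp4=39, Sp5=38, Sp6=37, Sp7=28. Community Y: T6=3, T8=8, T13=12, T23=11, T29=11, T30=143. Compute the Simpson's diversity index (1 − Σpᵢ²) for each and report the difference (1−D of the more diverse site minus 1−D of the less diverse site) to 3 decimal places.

0.445

Community X: N=238, proportions 0.09664, 0.15546, 0.15126, 0.16387, 0.15966, 0.15546, 0.11765, giving 1−D = 0.85326 (working shown to 5 dp, full precision carried).
Community Y: N=188, proportions 0.01596, 0.04255, 0.06383, 0.05851, 0.05851, 0.76064, giving 1−D = 0.40844.
Difference = |0.85326 − 0.40844| = 0.44482, i.e. 0.445 to 3 decimal places.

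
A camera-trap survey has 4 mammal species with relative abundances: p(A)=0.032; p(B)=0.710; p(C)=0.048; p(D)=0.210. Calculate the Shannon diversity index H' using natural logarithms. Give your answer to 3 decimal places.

0.827

Each pᵢ ln pᵢ term (working shown to 5 dp, full precision carried): 0.032×(-3.44202)=-0.11014, 0.71×(-0.34249)=-0.24317, 0.048×(-3.03655)=-0.14575, 0.21×(-1.56065)=-0.32774.
Sum = -0.82680, so H' = 0.827.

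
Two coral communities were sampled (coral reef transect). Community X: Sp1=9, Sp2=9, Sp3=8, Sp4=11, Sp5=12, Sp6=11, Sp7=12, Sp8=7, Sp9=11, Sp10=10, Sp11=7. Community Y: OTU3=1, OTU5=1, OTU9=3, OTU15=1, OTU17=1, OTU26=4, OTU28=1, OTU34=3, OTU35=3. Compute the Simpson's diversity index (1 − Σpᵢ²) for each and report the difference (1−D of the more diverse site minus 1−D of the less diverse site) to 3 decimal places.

0.054

Community X: N=107, proportions 0.084112, 0.084112, 0.074766, 0.102804, 0.11215, 0.102804, 0.11215, 0.065421, 0.102804, 0.093458, 0.065421, giving 1−D = 0.906105 (working shown to 6 dp, full precision carried).
Community Y: N=18, proportions 0.055556, 0.055556, 0.166667, 0.055556, 0.055556, 0.222222, 0.055556, 0.166667, 0.166667, giving 1−D = 0.851852.
Difference = |0.906105 − 0.851852| = 0.054253, i.e. 0.054 to 3 decimal places.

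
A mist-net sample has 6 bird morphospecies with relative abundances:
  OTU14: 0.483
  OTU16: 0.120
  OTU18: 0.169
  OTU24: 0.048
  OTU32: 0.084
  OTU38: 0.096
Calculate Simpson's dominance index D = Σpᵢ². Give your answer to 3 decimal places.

D = 0.483² + 0.12² + 0.169² + 0.048² + 0.084² + 0.096² = 0.23329 + 0.01440 + 0.02856 + 0.00230 + 0.00706 + 0.00922 = 0.29483 (working shown to 5 dp, full precision carried).
To 3 decimal places, D = 0.295.

0.295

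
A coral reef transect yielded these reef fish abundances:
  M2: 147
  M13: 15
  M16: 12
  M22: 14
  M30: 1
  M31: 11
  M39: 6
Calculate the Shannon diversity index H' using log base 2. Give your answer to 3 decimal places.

Total N = 147+15+12+14+1+11+6 = 206, so the proportions are 0.71359, 0.07282, 0.05825, 0.06796, 0.00485, 0.0534, 0.02913 (working shown to 5 dp, full precision carried).
Each pᵢ log₂ pᵢ term: 0.71359×(-0.48683)=-0.34740, 0.07282×(-3.77961)=-0.27521, 0.05825×(-4.10154)=-0.23892, 0.06796×(-3.87915)=-0.26363, 0.00485×(-7.68650)=-0.03731, 0.0534×(-4.22707)=-0.22572, 0.02913×(-5.10154)=-0.14859.
Sum = -1.53679, so H' = 1.537.

1.537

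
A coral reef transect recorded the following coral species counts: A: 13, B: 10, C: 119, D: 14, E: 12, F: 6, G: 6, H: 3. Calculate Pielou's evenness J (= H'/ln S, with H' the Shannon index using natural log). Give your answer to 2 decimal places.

0.62

Total N = 13+10+119+14+12+6+6+3 = 183, so the proportions are 0.071, 0.0546, 0.6503, 0.0765, 0.0656, 0.0328, 0.0328, 0.0164 (working shown to 4 dp, full precision carried).
H' = −Σ pᵢ ln pᵢ = −((-0.1879) + (-0.1588) + (-0.2799) + (-0.1966) + (-0.1787) + (-0.1121) + (-0.1121) + (-0.0674)) = 1.2934.
With S = 8 species, ln S = 2.0794, so J = 1.2934/2.0794 = 0.6220, i.e. 0.62 to 2 decimal places.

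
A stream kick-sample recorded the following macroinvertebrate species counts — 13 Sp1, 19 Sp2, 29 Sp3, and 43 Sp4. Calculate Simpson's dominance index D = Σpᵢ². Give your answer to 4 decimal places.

Total N = 13+19+29+43 = 104, so the proportions are 0.125, 0.182692, 0.278846, 0.413462 (working shown to 6 dp, full precision carried).
D = 0.125² + 0.182692² + 0.278846² + 0.413462² = 0.015625 + 0.033376 + 0.077755 + 0.170950 = 0.297707.
To 4 decimal places, D = 0.2977.

0.2977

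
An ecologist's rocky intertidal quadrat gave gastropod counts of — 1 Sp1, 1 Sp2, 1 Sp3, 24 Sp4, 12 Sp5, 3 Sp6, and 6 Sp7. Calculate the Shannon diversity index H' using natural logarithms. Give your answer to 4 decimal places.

Total N = 1+1+1+24+12+3+6 = 48, so the proportions are 0.020833, 0.020833, 0.020833, 0.5, 0.25, 0.0625, 0.125 (working shown to 6 dp, full precision carried).
Each pᵢ ln pᵢ term: 0.020833×(-3.871201)=-0.080650, 0.020833×(-3.871201)=-0.080650, 0.020833×(-3.871201)=-0.080650, 0.5×(-0.693147)=-0.346574, 0.25×(-1.386294)=-0.346574, 0.0625×(-2.772589)=-0.173287, 0.125×(-2.079442)=-0.259930.
Sum = -1.368314, so H' = 1.3683.

1.3683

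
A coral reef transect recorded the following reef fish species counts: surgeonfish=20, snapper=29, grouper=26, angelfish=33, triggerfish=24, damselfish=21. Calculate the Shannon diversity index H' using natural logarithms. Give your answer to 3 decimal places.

Total N = 20+29+26+33+24+21 = 153, so the proportions are 0.13072, 0.18954, 0.16993, 0.21569, 0.15686, 0.13725 (working shown to 5 dp, full precision carried).
Each pᵢ ln pᵢ term: 0.13072×(-2.03471)=-0.26597, 0.18954×(-1.66314)=-0.31524, 0.16993×(-1.77234)=-0.30118, 0.21569×(-1.53393)=-0.33085, 0.15686×(-1.85238)=-0.29057, 0.13725×(-1.98592)=-0.27258.
Sum = -1.77639, so H' = 1.776.

1.776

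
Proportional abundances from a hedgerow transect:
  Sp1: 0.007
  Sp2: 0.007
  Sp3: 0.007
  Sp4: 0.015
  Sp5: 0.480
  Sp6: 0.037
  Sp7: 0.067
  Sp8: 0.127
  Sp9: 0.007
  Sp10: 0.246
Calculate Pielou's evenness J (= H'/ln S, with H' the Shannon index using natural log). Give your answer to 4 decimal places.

0.6360

H' = −Σ pᵢ ln pᵢ = −((-0.034733) + (-0.034733) + (-0.034733) + (-0.062996) + (-0.352305) + (-0.121983) + (-0.181105) + (-0.262073) + (-0.034733) + (-0.344996)) = 1.464390 (working shown to 6 dp, full precision carried).
With S = 10 species, ln S = 2.302585, so J = 1.464390/2.302585 = 0.635977, i.e. 0.6360 to 4 decimal places.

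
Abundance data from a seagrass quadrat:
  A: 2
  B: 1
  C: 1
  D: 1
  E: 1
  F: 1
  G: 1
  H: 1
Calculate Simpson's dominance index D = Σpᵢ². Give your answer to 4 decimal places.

Total N = 2+1+1+1+1+1+1+1 = 9, so the proportions are 0.222222, 0.111111, 0.111111, 0.111111, 0.111111, 0.111111, 0.111111, 0.111111 (working shown to 6 dp, full precision carried).
D = 0.222222² + 0.111111² + 0.111111² + 0.111111² + 0.111111² + 0.111111² + 0.111111² + 0.111111² = 0.049383 + 0.012346 + 0.012346 + 0.012346 + 0.012346 + 0.012346 + 0.012346 + 0.012346 = 0.135802.
To 4 decimal places, D = 0.1358.

0.1358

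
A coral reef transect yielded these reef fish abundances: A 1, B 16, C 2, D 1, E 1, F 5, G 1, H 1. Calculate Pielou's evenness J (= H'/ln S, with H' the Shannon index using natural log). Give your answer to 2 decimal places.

0.68

Total N = 1+16+2+1+1+5+1+1 = 28, so the proportions are 0.0357, 0.5714, 0.0714, 0.0357, 0.0357, 0.1786, 0.0357, 0.0357 (working shown to 4 dp, full precision carried).
H' = −Σ pᵢ ln pᵢ = −((-0.1190) + (-0.3198) + (-0.1885) + (-0.1190) + (-0.1190) + (-0.3076) + (-0.1190) + (-0.1190)) = 1.4110.
With S = 8 species, ln S = 2.0794, so J = 1.4110/2.0794 = 0.6785, i.e. 0.68 to 2 decimal places.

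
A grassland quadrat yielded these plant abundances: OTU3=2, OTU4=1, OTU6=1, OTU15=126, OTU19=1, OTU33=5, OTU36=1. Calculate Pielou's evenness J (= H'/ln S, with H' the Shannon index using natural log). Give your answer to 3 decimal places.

Total N = 2+1+1+126+1+5+1 = 137, so the proportions are 0.0146, 0.0073, 0.0073, 0.91971, 0.0073, 0.0365, 0.0073 (working shown to 5 dp, full precision carried).
H' = −Σ pᵢ ln pᵢ = −((-0.06171) + (-0.03591) + (-0.03591) + (-0.07698) + (-0.03591) + (-0.12082) + (-0.03591)) = 0.40316.
With S = 7 species, ln S = 1.94591, so J = 0.40316/1.94591 = 0.20718, i.e. 0.207 to 3 decimal places.

0.207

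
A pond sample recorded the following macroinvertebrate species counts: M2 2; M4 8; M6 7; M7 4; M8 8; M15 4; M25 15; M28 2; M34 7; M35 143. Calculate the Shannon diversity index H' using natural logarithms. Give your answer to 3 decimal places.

1.175

Total N = 2+8+7+4+8+4+15+2+7+143 = 200, so the proportions are 0.01, 0.04, 0.035, 0.02, 0.04, 0.02, 0.075, 0.01, 0.035, 0.715 (working shown to 5 dp, full precision carried).
Each pᵢ ln pᵢ term: 0.01×(-4.60517)=-0.04605, 0.04×(-3.21888)=-0.12876, 0.035×(-3.35241)=-0.11733, 0.02×(-3.91202)=-0.07824, 0.04×(-3.21888)=-0.12876, 0.02×(-3.91202)=-0.07824, 0.075×(-2.59027)=-0.19427, 0.01×(-4.60517)=-0.04605, 0.035×(-3.35241)=-0.11733, 0.715×(-0.33547)=-0.23986.
Sum = -1.17490, so H' = 1.175.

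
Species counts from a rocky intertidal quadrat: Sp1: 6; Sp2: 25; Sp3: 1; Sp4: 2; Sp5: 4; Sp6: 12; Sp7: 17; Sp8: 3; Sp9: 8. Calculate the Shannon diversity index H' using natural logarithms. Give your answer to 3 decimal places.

1.843

Total N = 6+25+1+2+4+12+17+3+8 = 78, so the proportions are 0.07692, 0.32051, 0.01282, 0.02564, 0.05128, 0.15385, 0.21795, 0.03846, 0.10256 (working shown to 5 dp, full precision carried).
Each pᵢ ln pᵢ term: 0.07692×(-2.56495)=-0.19730, 0.32051×(-1.13783)=-0.36469, 0.01282×(-4.35671)=-0.05586, 0.02564×(-3.66356)=-0.09394, 0.05128×(-2.97041)=-0.15233, 0.15385×(-1.87180)=-0.28797, 0.21795×(-1.52350)=-0.33204, 0.03846×(-3.25810)=-0.12531, 0.10256×(-2.27727)=-0.23357.
Sum = -1.84301, so H' = 1.843.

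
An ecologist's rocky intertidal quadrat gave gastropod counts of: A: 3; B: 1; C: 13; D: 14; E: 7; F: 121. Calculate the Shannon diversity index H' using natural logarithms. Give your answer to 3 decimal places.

0.871

Total N = 3+1+13+14+7+121 = 159, so the proportions are 0.01887, 0.00629, 0.08176, 0.08805, 0.04403, 0.76101 (working shown to 5 dp, full precision carried).
Each pᵢ ln pᵢ term: 0.01887×(-3.97029)=-0.07491, 0.00629×(-5.06890)=-0.03188, 0.08176×(-2.50395)=-0.20473, 0.08805×(-2.42985)=-0.21395, 0.04403×(-3.12299)=-0.13749, 0.76101×(-0.27311)=-0.20784.
Sum = -0.87080, so H' = 0.871.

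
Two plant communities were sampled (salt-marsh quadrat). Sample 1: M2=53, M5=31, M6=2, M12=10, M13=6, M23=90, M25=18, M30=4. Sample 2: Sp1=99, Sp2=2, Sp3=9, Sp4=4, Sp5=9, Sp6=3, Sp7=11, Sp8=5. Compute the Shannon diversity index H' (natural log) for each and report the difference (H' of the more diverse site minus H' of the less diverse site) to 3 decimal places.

Sample 1: N=214, proportions 0.24766, 0.14486, 0.00935, 0.04673, 0.02804, 0.42056, 0.08411, 0.01869, giving H' = 1.55945 (working shown to 5 dp, full precision carried).
Sample 2: N=142, proportions 0.69718, 0.01408, 0.06338, 0.02817, 0.06338, 0.02113, 0.07746, 0.03521, giving H' = 1.15922.
Difference = |1.55945 − 1.15922| = 0.40023, i.e. 0.400 to 3 decimal places.

0.400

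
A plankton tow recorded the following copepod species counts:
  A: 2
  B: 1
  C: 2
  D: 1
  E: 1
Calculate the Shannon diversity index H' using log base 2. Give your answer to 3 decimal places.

Total N = 2+1+2+1+1 = 7, so the proportions are 0.28571, 0.14286, 0.28571, 0.14286, 0.14286 (working shown to 5 dp, full precision carried).
Each pᵢ log₂ pᵢ term: 0.28571×(-1.80735)=-0.51639, 0.14286×(-2.80735)=-0.40105, 0.28571×(-1.80735)=-0.51639, 0.14286×(-2.80735)=-0.40105, 0.14286×(-2.80735)=-0.40105.
Sum = -2.23593, so H' = 2.236.

2.236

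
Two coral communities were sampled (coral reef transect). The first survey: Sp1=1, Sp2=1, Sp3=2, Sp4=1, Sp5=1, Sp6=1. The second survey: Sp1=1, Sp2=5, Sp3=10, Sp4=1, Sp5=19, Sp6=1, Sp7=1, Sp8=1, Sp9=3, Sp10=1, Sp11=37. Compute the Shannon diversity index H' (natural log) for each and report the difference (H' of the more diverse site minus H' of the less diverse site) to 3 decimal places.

0.165

The first survey: N=7, proportions 0.14286, 0.14286, 0.28571, 0.14286, 0.14286, 0.14286, giving H' = 1.74787 (working shown to 5 dp, full precision carried).
The second survey: N=80, proportions 0.0125, 0.0625, 0.125, 0.0125, 0.2375, 0.0125, 0.0125, 0.0125, 0.0375, 0.0125, 0.4625, giving H' = 1.58306.
Difference = |1.74787 − 1.58306| = 0.16481, i.e. 0.165 to 3 decimal places.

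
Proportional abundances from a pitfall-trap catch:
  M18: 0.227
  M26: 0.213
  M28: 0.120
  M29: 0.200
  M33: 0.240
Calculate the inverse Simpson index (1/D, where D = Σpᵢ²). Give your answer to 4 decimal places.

D = 0.227² + 0.213² + 0.12² + 0.2² + 0.24² = 0.05152900 + 0.04536900 + 0.01440000 + 0.04000000 + 0.05760000 = 0.20889800 (working shown to 8 dp, full precision carried).
So 1/D = 4.787025, i.e. 4.7870 to 4 decimal places.

4.7870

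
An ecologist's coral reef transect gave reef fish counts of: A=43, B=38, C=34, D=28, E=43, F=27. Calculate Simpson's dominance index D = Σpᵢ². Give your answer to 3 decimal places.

0.172

Total N = 43+38+34+28+43+27 = 213, so the proportions are 0.20188, 0.1784, 0.15962, 0.13146, 0.20188, 0.12676 (working shown to 5 dp, full precision carried).
D = 0.20188² + 0.1784² + 0.15962² + 0.13146² + 0.20188² + 0.12676² = 0.04075 + 0.03183 + 0.02548 + 0.01728 + 0.04075 + 0.01607 = 0.17217.
To 3 decimal places, D = 0.172.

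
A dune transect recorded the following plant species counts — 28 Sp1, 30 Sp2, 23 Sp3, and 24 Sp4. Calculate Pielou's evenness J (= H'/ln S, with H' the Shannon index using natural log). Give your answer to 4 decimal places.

Total N = 28+30+23+24 = 105, so the proportions are 0.266667, 0.285714, 0.219048, 0.228571 (working shown to 6 dp, full precision carried).
H' = −Σ pᵢ ln pᵢ = −((-0.352468) + (-0.357932) + (-0.332616) + (-0.337350)) = 1.380367.
With S = 4 species, ln S = 1.386294, so J = 1.380367/1.386294 = 0.995724, i.e. 0.9957 to 4 decimal places.

0.9957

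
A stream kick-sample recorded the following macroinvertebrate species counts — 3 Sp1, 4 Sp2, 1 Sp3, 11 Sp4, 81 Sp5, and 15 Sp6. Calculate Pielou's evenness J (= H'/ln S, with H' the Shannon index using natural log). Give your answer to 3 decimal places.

0.553

Total N = 3+4+1+11+81+15 = 115, so the proportions are 0.02609, 0.03478, 0.0087, 0.09565, 0.70435, 0.13043 (working shown to 5 dp, full precision carried).
H' = −Σ pᵢ ln pᵢ = −((-0.09512) + (-0.11682) + (-0.04126) + (-0.22450) + (-0.24686) + (-0.26568)) = 0.99025.
With S = 6 species, ln S = 1.79176, so J = 0.99025/1.79176 = 0.55267, i.e. 0.553 to 3 decimal places.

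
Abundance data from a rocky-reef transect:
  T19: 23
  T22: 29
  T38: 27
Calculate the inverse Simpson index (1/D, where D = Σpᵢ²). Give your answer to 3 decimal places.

2.973

Total N = 23+29+27 = 79, so the proportions are 0.291139, 0.367089, 0.341772 (working shown to 6 dp, full precision carried).
D = 0.291139² + 0.367089² + 0.341772² = 0.084762 + 0.134754 + 0.116808 = 0.336324.
So 1/D = 2.97332, i.e. 2.973 to 3 decimal places.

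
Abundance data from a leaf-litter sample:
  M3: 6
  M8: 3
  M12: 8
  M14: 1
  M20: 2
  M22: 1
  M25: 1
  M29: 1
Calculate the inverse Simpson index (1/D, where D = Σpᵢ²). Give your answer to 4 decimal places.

Total N = 6+3+8+1+2+1+1+1 = 23, so the proportions are 0.26086957, 0.13043478, 0.34782609, 0.04347826, 0.08695652, 0.04347826, 0.04347826, 0.04347826 (working shown to 8 dp, full precision carried).
D = 0.26086957² + 0.13043478² + 0.34782609² + 0.04347826² + 0.08695652² + 0.04347826² + 0.04347826² + 0.04347826² = 0.06805293 + 0.01701323 + 0.12098299 + 0.00189036 + 0.00756144 + 0.00189036 + 0.00189036 + 0.00189036 = 0.22117202.
So 1/D = 4.521368, i.e. 4.5214 to 4 decimal places.

4.5214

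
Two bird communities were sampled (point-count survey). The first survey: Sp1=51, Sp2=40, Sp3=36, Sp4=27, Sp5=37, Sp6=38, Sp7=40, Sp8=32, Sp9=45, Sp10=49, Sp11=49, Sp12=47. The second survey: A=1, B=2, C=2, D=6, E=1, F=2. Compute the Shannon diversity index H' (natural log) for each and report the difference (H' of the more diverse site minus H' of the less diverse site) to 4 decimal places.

The first survey: N=491, proportions 0.1038697, 0.0814664, 0.0733198, 0.0549898, 0.0753564, 0.0773931, 0.0814664, 0.0651731, 0.0916497, 0.0997963, 0.0997963, 0.095723, giving H' = 2.4693185 (working shown to 7 dp, full precision carried).
The second survey: N=14, proportions 0.0714286, 0.1428571, 0.1428571, 0.4285714, 0.0714286, 0.1428571, giving H' = 1.5740973.
Difference = |2.4693185 − 1.5740973| = 0.8952212, i.e. 0.8952 to 4 decimal places.

0.8952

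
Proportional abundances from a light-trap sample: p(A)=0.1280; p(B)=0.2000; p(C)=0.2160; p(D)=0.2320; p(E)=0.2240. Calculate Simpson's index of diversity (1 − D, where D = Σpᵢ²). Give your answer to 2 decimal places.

D = 0.128² + 0.2² + 0.216² + 0.232² + 0.224² = 0.0164 + 0.0400 + 0.0467 + 0.0538 + 0.0502 = 0.2070 (working shown to 4 dp, full precision carried).
So 1 − D = 0.7930, i.e. 0.79 to 2 decimal places.

0.79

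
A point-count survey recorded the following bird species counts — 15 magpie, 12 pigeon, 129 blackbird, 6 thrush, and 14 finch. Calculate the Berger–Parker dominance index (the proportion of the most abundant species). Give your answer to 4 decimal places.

0.7330

Total N = 15+12+129+6+14 = 176, so the proportions are 0.085227, 0.068182, 0.732955, 0.034091, 0.079545 (working shown to 6 dp, full precision carried).
The largest proportion is 0.732955, i.e. d = 0.7330 to 4 decimal places.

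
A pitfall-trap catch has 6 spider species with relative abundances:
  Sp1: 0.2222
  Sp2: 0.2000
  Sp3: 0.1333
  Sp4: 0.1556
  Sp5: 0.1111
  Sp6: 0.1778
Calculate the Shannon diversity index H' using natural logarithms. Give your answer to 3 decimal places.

1.765

Each pᵢ ln pᵢ term (working shown to 5 dp, full precision carried): 0.2222×(-1.50418)=-0.33423, 0.2×(-1.60944)=-0.32189, 0.1333×(-2.01515)=-0.26862, 0.1556×(-1.86047)=-0.28949, 0.1111×(-2.19732)=-0.24412, 0.1778×(-1.72710)=-0.30708.
Sum = -1.76542, so H' = 1.765.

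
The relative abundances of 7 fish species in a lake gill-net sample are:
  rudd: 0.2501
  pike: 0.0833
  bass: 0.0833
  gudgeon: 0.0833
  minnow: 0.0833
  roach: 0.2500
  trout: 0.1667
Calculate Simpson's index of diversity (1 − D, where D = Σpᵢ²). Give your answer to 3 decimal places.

0.819

D = 0.2501² + 0.0833² + 0.0833² + 0.0833² + 0.0833² + 0.25² + 0.1667² = 0.06255 + 0.00694 + 0.00694 + 0.00694 + 0.00694 + 0.06250 + 0.02779 = 0.18059 (working shown to 5 dp, full precision carried).
So 1 − D = 0.81941, i.e. 0.819 to 3 decimal places.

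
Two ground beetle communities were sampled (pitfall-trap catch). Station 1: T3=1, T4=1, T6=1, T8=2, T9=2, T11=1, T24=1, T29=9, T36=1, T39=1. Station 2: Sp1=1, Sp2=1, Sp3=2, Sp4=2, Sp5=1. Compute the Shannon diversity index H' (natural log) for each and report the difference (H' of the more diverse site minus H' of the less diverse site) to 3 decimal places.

Station 1: N=20, proportions 0.05, 0.05, 0.05, 0.1, 0.1, 0.05, 0.05, 0.45, 0.05, 0.05, giving H' = 1.868352 (working shown to 6 dp, full precision carried).
Station 2: N=7, proportions 0.142857, 0.142857, 0.285714, 0.285714, 0.142857, giving H' = 1.549826.
Difference = |1.868352 − 1.549826| = 0.318526, i.e. 0.319 to 3 decimal places.

0.319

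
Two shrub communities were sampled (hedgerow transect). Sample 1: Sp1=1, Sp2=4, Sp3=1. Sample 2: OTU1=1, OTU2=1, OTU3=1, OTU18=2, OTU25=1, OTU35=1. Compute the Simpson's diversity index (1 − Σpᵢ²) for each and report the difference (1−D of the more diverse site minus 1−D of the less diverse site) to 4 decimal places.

0.3163

Sample 1: N=6, proportions 0.166667, 0.666667, 0.166667, giving 1−D = 0.500000 (working shown to 6 dp, full precision carried).
Sample 2: N=7, proportions 0.142857, 0.142857, 0.142857, 0.285714, 0.142857, 0.142857, giving 1−D = 0.816327.
Difference = |0.500000 − 0.816327| = 0.316327, i.e. 0.3163 to 4 decimal places.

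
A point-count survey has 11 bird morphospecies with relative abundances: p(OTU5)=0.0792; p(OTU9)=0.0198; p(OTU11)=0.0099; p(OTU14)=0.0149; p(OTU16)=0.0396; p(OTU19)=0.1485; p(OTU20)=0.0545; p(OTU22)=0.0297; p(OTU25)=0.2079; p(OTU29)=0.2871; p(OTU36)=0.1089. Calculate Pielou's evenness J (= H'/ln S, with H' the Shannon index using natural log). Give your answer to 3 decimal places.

0.829

H' = −Σ pᵢ ln pᵢ = −((-0.20083) + (-0.07766) + (-0.04569) + (-0.06268) + (-0.12787) + (-0.28321) + (-0.15857) + (-0.10444) + (-0.32655) + (-0.35828) + (-0.24147)) = 1.98724 (working shown to 5 dp, full precision carried).
With S = 11 species, ln S = 2.39790, so J = 1.98724/2.39790 = 0.82875, i.e. 0.829 to 3 decimal places.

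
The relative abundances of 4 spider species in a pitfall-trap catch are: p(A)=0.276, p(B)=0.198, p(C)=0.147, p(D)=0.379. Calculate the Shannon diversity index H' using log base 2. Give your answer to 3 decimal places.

Each pᵢ log₂ pᵢ term (working shown to 5 dp, full precision carried): 0.276×(-1.85726)=-0.51260, 0.198×(-2.33643)=-0.46261, 0.147×(-2.76611)=-0.40662, 0.379×(-1.39973)=-0.53050.
Sum = -1.91233, so H' = 1.912.

1.912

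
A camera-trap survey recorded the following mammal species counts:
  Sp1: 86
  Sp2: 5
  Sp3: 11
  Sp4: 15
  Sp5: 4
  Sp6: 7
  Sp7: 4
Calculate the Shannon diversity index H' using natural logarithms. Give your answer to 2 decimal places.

Total N = 86+5+11+15+4+7+4 = 132, so the proportions are 0.651515, 0.037879, 0.083333, 0.113636, 0.030303, 0.05303, 0.030303 (working shown to 6 dp, full precision carried).
Each pᵢ ln pᵢ term: 0.651515×(-0.428455)=-0.279145, 0.037879×(-3.273364)=-0.123991, 0.083333×(-2.484907)=-0.207076, 0.113636×(-2.174752)=-0.247131, 0.030303×(-3.496508)=-0.105955, 0.05303×(-2.936892)=-0.155744, 0.030303×(-3.496508)=-0.105955.
Sum = -1.224996, so H' = 1.22.

1.22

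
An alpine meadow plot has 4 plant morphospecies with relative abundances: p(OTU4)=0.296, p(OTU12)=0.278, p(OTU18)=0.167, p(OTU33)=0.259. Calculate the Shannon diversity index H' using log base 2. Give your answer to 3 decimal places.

Each pᵢ log₂ pᵢ term (working shown to 5 dp, full precision carried): 0.296×(-1.75633)=-0.51987, 0.278×(-1.84684)=-0.51342, 0.167×(-2.58208)=-0.43121, 0.259×(-1.94898)=-0.50478.
Sum = -1.96929, so H' = 1.969.

1.969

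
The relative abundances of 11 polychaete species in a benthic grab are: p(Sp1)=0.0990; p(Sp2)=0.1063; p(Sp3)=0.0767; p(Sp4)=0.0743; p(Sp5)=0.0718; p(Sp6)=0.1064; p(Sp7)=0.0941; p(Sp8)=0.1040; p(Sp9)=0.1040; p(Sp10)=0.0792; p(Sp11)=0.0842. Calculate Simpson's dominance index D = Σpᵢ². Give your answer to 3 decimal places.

D = 0.099² + 0.1063² + 0.0767² + 0.0743² + 0.0718² + 0.1064² + 0.0941² + 0.104² + 0.104² + 0.0792² + 0.0842² = 0.00980 + 0.01130 + 0.00588 + 0.00552 + 0.00516 + 0.01132 + 0.00885 + 0.01082 + 0.01082 + 0.00627 + 0.00709 = 0.09283 (working shown to 5 dp, full precision carried).
To 3 decimal places, D = 0.093.

0.093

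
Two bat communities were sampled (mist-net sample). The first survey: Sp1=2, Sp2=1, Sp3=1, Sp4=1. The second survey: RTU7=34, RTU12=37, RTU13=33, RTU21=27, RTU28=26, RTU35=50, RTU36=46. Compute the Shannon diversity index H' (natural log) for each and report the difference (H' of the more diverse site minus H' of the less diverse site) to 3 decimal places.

The first survey: N=5, proportions 0.4, 0.2, 0.2, 0.2, giving H' = 1.33218 (working shown to 5 dp, full precision carried).
The second survey: N=253, proportions 0.13439, 0.14625, 0.13043, 0.10672, 0.10277, 0.19763, 0.18182, giving H' = 1.91955.
Difference = |1.33218 − 1.91955| = 0.58737, i.e. 0.587 to 3 decimal places.

0.587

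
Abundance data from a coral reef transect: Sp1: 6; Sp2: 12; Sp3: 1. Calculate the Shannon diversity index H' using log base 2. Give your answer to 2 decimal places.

1.17

Total N = 6+12+1 = 19, so the proportions are 0.3158, 0.6316, 0.0526 (working shown to 4 dp, full precision carried).
Each pᵢ log₂ pᵢ term: 0.3158×(-1.6630)=-0.5251, 0.6316×(-0.6630)=-0.4187, 0.0526×(-4.2479)=-0.2236.
Sum = -1.1674, so H' = 1.17.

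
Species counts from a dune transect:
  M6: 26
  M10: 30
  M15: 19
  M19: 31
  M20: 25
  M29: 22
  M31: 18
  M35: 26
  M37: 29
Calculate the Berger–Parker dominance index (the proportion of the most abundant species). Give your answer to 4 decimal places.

Total N = 26+30+19+31+25+22+18+26+29 = 226, so the proportions are 0.115044, 0.132743, 0.084071, 0.137168, 0.110619, 0.097345, 0.079646, 0.115044, 0.128319 (working shown to 6 dp, full precision carried).
The largest proportion is 0.137168, i.e. d = 0.1372 to 4 decimal places.

0.1372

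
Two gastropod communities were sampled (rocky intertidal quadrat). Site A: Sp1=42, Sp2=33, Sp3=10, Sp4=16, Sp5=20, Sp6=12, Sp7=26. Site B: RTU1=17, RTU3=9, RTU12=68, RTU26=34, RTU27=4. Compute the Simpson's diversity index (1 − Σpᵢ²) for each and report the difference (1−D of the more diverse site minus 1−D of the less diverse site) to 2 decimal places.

Site A: N=159, proportions 0.2642, 0.2075, 0.0629, 0.1006, 0.1258, 0.0755, 0.1635, giving 1−D = 0.8248 (working shown to 4 dp, full precision carried).
Site B: N=132, proportions 0.1288, 0.0682, 0.5152, 0.2576, 0.0303, giving 1−D = 0.6461.
Difference = |0.8248 − 0.6461| = 0.1787, i.e. 0.18 to 2 decimal places.

0.18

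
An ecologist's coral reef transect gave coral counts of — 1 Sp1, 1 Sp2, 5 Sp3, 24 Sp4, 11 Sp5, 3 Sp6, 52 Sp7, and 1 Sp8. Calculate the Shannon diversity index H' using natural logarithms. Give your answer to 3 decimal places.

Total N = 1+1+5+24+11+3+52+1 = 98, so the proportions are 0.0102, 0.0102, 0.05102, 0.2449, 0.11224, 0.03061, 0.53061, 0.0102 (working shown to 5 dp, full precision carried).
Each pᵢ ln pᵢ term: 0.0102×(-4.58497)=-0.04679, 0.0102×(-4.58497)=-0.04679, 0.05102×(-2.97553)=-0.15181, 0.2449×(-1.40691)=-0.34455, 0.11224×(-2.18707)=-0.24549, 0.03061×(-3.48636)=-0.10673, 0.53061×(-0.63372)=-0.33626, 0.0102×(-4.58497)=-0.04679.
Sum = -1.32519, so H' = 1.325.

1.325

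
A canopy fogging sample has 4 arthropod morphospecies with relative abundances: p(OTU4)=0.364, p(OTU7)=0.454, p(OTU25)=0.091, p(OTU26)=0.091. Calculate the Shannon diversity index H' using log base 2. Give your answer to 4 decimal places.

Each pᵢ log₂ pᵢ term (working shown to 6 dp, full precision carried): 0.364×(-1.457990)=-0.530708, 0.454×(-1.139236)=-0.517213, 0.091×(-3.457990)=-0.314677, 0.091×(-3.457990)=-0.314677.
Sum = -1.677275, so H' = 1.6773.

1.6773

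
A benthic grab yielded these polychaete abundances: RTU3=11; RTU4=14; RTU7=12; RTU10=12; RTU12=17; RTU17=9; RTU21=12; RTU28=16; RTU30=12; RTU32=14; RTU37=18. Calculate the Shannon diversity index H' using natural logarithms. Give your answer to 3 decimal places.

Total N = 11+14+12+12+17+9+12+16+12+14+18 = 147, so the proportions are 0.07483, 0.09524, 0.08163, 0.08163, 0.11565, 0.06122, 0.08163, 0.10884, 0.08163, 0.09524, 0.12245 (working shown to 5 dp, full precision carried).
Each pᵢ ln pᵢ term: 0.07483×(-2.59254)=-0.19400, 0.09524×(-2.35138)=-0.22394, 0.08163×(-2.50553)=-0.20453, 0.08163×(-2.50553)=-0.20453, 0.11565×(-2.15722)=-0.24947, 0.06122×(-2.79321)=-0.17101, 0.08163×(-2.50553)=-0.20453, 0.10884×(-2.21784)=-0.24140, 0.08163×(-2.50553)=-0.20453, 0.09524×(-2.35138)=-0.22394, 0.12245×(-2.10006)=-0.25715.
Sum = -2.37905, so H' = 2.379.

2.379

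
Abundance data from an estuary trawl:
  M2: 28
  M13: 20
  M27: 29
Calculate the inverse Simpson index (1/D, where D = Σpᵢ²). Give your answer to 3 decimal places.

Total N = 28+20+29 = 77, so the proportions are 0.363636, 0.25974, 0.376623 (working shown to 6 dp, full precision carried).
D = 0.363636² + 0.25974² + 0.376623² = 0.132231 + 0.067465 + 0.141845 = 0.341542.
So 1/D = 2.92790, i.e. 2.928 to 3 decimal places.

2.928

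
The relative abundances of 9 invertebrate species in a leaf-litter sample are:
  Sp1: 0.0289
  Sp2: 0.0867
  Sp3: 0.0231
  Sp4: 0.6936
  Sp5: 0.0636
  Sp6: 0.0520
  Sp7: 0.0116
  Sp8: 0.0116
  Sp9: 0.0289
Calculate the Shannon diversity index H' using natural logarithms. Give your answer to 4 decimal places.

Each pᵢ ln pᵢ term (working shown to 6 dp, full precision carried): 0.0289×(-3.543914)=-0.102419, 0.0867×(-2.445301)=-0.212008, 0.0231×(-3.767923)=-0.087039, 0.6936×(-0.365860)=-0.253760, 0.0636×(-2.755142)=-0.175227, 0.052×(-2.956512)=-0.153739, 0.0116×(-4.456750)=-0.051698, 0.0116×(-4.456750)=-0.051698, 0.0289×(-3.543914)=-0.102419.
Sum = -1.190007, so H' = 1.1900.

1.1900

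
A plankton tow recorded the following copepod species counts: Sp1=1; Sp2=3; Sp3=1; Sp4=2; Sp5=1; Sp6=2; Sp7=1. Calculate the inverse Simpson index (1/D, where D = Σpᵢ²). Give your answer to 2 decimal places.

5.76

Total N = 1+3+1+2+1+2+1 = 11, so the proportions are 0.090909, 0.272727, 0.090909, 0.181818, 0.090909, 0.181818, 0.090909 (working shown to 6 dp, full precision carried).
D = 0.090909² + 0.272727² + 0.090909² + 0.181818² + 0.090909² + 0.181818² + 0.090909² = 0.008264 + 0.074380 + 0.008264 + 0.033058 + 0.008264 + 0.033058 + 0.008264 = 0.173554.
So 1/D = 5.7619, i.e. 5.76 to 2 decimal places.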